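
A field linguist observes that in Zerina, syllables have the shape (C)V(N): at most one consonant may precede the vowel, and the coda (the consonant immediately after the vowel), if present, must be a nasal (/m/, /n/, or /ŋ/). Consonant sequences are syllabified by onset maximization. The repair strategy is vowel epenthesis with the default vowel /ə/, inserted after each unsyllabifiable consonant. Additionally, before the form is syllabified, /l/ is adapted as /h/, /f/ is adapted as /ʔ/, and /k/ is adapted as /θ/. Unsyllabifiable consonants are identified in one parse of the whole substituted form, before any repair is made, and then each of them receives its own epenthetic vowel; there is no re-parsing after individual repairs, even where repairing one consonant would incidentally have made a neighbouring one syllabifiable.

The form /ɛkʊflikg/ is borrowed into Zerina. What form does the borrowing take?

ɛθʊʔəhiθəgə

Substitution: /k/ → /θ/, /f/ → /ʔ/, /l/ → /h/, giving /ɛθʊʔhiθg/.
Syllabifying with onset maximization leaves /ʔ/, /θ/, /g/ stranded (only a nasal (/m/, /n/, or /ŋ/) is licensed in coda position; onsets are limited to one consonant).
Epenthesis after each stranded consonant: /ʔ/ → /ʔə/, /θ/ → /θə/, /g/ → /gə/.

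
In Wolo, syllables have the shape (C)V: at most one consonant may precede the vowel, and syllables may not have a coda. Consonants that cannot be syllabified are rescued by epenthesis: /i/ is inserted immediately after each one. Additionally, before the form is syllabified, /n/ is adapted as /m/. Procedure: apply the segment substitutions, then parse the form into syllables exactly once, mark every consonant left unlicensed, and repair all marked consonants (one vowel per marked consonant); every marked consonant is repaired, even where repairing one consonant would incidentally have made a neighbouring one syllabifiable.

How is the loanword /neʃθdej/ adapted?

Substitution: /n/ → /m/, giving /meʃθdej/.
Under (C)V, the unsyllabifiable consonants are /ʃ/, /θ/, /j/ (no codas are permitted; onsets are limited to one consonant).
Epenthesis after each stranded consonant: /ʃ/ → /ʃi/, /θ/ → /θi/, /j/ → /ji/.

meʃiθideji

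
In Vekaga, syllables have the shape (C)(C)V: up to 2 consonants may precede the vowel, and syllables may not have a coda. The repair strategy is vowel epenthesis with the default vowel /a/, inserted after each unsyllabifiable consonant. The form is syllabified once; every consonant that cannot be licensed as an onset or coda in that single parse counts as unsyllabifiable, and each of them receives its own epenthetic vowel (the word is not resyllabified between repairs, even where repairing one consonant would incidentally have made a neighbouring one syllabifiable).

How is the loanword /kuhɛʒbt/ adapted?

Syllabifying with onset maximization leaves /ʒ/, /b/, /t/ stranded (no codas are permitted; onsets may contain at most 2 consonants).
Inserting the epenthetic vowel yields /ʒ/ → /ʒa/, /b/ → /ba/, /t/ → /ta/.

kuhɛʒabata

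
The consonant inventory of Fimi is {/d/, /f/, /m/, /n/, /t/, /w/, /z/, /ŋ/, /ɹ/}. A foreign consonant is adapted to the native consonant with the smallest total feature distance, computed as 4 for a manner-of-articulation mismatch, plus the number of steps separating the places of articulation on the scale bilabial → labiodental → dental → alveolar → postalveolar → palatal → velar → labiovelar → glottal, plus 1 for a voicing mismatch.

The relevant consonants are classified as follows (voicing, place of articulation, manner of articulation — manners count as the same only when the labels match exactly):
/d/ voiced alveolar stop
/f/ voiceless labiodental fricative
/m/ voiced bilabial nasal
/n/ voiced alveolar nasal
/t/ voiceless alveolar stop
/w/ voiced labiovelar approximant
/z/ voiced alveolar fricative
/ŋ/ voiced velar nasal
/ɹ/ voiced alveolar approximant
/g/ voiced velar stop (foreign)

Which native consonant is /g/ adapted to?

d

/d/ is closest: same manner (stop), place distance 3 (velar→alveolar), same voicing; total 3. Next closest is /t/ at distance 4.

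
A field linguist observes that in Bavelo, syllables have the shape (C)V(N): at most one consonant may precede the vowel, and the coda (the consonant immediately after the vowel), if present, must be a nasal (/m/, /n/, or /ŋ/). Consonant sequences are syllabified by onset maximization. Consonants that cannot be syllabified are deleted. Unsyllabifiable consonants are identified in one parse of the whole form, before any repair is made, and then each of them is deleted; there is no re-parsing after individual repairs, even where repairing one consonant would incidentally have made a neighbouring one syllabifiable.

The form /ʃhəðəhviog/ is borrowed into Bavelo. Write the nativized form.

həðəvio

Under (C)V(N), the unsyllabifiable consonants are /ʃ/, /h/, /g/ (only a nasal (/m/, /n/, or /ŋ/) is licensed in coda position; onsets are limited to one consonant).
Each unlicensed consonant is deleted: /ʃ/, /h/, /g/.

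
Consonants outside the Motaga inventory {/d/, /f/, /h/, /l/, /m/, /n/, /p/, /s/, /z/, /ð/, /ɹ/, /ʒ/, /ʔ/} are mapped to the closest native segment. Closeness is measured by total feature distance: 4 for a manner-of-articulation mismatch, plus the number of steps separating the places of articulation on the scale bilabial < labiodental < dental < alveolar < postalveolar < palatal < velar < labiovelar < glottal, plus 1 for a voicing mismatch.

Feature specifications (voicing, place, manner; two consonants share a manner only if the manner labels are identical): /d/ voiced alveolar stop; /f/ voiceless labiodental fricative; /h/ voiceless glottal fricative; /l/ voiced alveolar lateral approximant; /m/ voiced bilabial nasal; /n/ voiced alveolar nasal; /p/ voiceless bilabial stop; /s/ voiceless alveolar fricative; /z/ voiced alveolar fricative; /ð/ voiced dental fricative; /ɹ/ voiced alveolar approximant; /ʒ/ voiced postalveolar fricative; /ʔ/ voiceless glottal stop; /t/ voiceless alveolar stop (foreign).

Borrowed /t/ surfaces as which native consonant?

/d/ is closest: same manner (stop), place distance 0 (alveolar→alveolar), voicing differs (+1); total 1. Next closest is /p/ at distance 3.

d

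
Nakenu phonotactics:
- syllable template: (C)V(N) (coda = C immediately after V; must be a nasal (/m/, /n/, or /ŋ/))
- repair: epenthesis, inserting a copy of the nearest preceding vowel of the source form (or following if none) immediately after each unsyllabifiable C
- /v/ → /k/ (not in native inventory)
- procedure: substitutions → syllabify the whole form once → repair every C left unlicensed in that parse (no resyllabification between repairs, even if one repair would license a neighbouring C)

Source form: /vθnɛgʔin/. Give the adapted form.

Substitution: /v/ → /k/, giving /kθnɛgʔin/.
Syllabifying with onset maximization leaves /k/, /θ/, /g/ stranded (only a nasal (/m/, /n/, or /ŋ/) is licensed in coda position; onsets are limited to one consonant).
Each unlicensed consonant becomes the onset of a new syllable: /k/ → /kɛ/, /θ/ → /θɛ/, /g/ → /gɛ/.

kɛθɛnɛgɛʔin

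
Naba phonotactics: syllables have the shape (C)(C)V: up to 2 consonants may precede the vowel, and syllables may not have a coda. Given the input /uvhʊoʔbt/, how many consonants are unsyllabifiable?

Syllabifying with onset maximization leaves /ʔ/, /b/, /t/ stranded (no codas are permitted; onsets may contain at most 2 consonants).

3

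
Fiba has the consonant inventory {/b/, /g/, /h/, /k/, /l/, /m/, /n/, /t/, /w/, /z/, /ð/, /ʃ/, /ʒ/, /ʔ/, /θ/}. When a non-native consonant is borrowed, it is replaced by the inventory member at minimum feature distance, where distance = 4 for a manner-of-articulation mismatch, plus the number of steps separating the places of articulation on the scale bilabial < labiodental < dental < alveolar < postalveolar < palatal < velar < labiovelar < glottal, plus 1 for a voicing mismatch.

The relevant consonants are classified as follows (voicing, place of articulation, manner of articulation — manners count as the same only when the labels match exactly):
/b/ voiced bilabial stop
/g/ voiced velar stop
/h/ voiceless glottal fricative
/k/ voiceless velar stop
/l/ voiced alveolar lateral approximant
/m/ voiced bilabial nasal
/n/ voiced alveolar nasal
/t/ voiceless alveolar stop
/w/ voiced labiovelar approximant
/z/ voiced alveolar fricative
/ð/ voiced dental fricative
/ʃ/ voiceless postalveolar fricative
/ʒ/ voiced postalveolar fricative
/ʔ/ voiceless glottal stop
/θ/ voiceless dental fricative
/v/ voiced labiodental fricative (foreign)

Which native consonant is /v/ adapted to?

ð

/ð/ is closest: same manner (fricative), place distance 1 (labiodental→dental), same voicing; total 1. Next closest is /z/ at distance 2.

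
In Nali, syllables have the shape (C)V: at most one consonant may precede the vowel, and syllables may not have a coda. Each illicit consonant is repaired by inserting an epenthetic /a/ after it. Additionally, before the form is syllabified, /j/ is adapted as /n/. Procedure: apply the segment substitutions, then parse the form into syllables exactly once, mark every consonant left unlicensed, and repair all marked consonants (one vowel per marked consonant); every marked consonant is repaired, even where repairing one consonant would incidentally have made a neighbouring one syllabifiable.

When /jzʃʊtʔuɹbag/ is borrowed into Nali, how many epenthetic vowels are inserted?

5

After substitution the input is /nzʃʊtʔuɹbag/.
The unsyllabifiable consonants are /n/, /z/, /t/, /ɹ/, /g/; each receives one epenthetic vowel.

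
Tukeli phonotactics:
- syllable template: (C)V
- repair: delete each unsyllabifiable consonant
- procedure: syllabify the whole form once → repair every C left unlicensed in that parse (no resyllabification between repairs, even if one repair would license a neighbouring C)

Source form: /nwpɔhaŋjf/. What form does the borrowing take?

The consonants /n/, /w/, /ŋ/, /j/, /f/ cannot be parsed into a legal (C)V syllable (no codas are permitted; onsets are limited to one consonant).
Deleting the stranded consonants removes /n/, /w/, /ŋ/, /j/, /f/.

pɔha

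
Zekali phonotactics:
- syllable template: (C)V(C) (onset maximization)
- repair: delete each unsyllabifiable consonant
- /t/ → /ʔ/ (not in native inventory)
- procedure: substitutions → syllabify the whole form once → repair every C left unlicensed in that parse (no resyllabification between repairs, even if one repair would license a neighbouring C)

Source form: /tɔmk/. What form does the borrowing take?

Substitution: /t/ → /ʔ/, giving /ʔɔmk/.
Under (C)V(C), the unsyllabifiable consonants are /k/ (at most one coda consonant is licensed; onsets are limited to one consonant).
Each unlicensed consonant is deleted: /k/.

ʔɔm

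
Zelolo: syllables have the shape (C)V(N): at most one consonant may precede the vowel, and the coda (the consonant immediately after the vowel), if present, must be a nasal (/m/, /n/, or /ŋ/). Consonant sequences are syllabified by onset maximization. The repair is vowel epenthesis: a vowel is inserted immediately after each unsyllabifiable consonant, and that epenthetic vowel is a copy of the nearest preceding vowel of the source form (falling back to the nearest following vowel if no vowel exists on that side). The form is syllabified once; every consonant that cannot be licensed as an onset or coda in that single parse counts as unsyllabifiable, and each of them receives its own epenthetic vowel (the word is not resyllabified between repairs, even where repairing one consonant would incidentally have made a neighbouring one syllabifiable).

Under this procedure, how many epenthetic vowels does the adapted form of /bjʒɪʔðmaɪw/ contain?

5

The unsyllabifiable consonants are /b/, /j/, /ʔ/, /ð/, /w/; each receives one epenthetic vowel.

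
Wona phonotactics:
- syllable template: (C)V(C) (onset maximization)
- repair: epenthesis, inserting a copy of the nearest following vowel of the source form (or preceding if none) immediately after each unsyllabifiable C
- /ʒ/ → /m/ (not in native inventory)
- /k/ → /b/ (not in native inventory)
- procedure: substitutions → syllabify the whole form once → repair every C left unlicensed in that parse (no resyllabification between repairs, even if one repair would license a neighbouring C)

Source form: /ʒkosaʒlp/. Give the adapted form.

mobosamlapa

Substitution: /ʒ/ → /m/, /k/ → /b/, giving /mbosamlp/.
The consonants /m/, /l/, /p/ cannot be parsed into a legal (C)V(C) syllable (at most one coda consonant is licensed; onsets are limited to one consonant).
Each unlicensed consonant becomes the onset of a new syllable: /m/ → /mo/, /l/ → /la/, /p/ → /pa/.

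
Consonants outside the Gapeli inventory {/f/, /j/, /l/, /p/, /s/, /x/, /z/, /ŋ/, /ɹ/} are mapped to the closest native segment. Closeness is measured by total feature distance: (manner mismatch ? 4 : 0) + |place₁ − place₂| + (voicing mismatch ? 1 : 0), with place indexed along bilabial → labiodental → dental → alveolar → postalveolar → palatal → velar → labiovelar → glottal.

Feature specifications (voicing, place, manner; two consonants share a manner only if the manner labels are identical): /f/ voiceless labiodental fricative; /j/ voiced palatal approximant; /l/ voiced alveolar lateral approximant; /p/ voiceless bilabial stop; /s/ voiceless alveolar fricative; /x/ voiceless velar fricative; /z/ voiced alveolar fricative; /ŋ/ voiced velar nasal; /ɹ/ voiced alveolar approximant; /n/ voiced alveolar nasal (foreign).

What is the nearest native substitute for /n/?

ŋ

/ŋ/ is closest: same manner (nasal), place distance 3 (alveolar→velar), same voicing; total 3. Next closest is /l/ at distance 4.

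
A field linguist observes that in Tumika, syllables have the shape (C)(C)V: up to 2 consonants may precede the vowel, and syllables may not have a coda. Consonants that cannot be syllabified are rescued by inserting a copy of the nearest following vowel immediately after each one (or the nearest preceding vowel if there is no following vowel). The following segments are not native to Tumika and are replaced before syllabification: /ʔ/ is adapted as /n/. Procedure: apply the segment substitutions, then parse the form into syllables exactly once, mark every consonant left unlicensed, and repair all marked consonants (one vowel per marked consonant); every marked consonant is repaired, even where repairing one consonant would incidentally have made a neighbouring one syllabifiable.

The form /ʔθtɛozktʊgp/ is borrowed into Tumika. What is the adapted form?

nɛθtɛozʊktʊgʊpʊ

Substitution: /ʔ/ → /n/, giving /nθtɛozktʊgp/.
Syllabifying with onset maximization leaves /n/, /z/, /g/, /p/ stranded (no codas are permitted; onsets may contain at most 2 consonants).
Inserting the epenthetic vowel yields /n/ → /nɛ/, /z/ → /zʊ/, /g/ → /gʊ/, /p/ → /pʊ/.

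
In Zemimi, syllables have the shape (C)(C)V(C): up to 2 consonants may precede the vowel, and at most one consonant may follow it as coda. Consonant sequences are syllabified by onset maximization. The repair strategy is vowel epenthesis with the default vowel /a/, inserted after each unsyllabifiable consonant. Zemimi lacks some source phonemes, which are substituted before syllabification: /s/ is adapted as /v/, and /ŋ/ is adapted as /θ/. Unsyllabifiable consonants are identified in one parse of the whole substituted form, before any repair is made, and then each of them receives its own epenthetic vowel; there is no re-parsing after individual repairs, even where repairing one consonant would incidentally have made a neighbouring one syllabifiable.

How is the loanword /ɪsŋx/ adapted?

ɪvθaxa

Substitution: /s/ → /v/, /ŋ/ → /θ/, giving /ɪvθx/.
Under (C)(C)V(C), the unsyllabifiable consonants are /θ/, /x/ (at most one coda consonant is licensed; onsets may contain at most 2 consonants).
Inserting the epenthetic vowel yields /θ/ → /θa/, /x/ → /xa/.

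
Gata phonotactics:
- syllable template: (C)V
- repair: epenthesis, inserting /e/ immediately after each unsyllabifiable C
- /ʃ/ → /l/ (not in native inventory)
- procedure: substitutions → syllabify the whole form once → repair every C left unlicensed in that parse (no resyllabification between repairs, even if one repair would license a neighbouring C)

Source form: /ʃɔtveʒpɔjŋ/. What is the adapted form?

lɔteveʒepɔjeŋe

Substitution: /ʃ/ → /l/, giving /lɔtveʒpɔjŋ/.
Syllabifying with onset maximization leaves /t/, /ʒ/, /j/, /ŋ/ stranded (no codas are permitted; onsets are limited to one consonant).
Inserting the epenthetic vowel yields /t/ → /te/, /ʒ/ → /ʒe/, /j/ → /je/, /ŋ/ → /ŋe/.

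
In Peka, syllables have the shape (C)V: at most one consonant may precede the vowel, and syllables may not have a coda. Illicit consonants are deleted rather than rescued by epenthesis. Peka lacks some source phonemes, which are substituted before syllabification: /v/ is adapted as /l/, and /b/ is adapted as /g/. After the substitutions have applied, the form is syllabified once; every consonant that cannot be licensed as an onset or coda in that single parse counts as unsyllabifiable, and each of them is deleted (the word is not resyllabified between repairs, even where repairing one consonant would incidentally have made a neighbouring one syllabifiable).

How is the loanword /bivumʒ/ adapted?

Substitution: /b/ → /g/, /v/ → /l/, giving /gilumʒ/.
Under (C)V, the unsyllabifiable consonants are /m/, /ʒ/ (no codas are permitted; onsets are limited to one consonant).
Deleting the stranded consonants removes /m/, /ʒ/.

gilu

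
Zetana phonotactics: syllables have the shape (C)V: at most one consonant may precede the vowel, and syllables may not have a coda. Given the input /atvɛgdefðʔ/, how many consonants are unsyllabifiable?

5

Syllabifying with onset maximization leaves /t/, /g/, /f/, /ð/, /ʔ/ stranded (no codas are permitted; onsets are limited to one consonant).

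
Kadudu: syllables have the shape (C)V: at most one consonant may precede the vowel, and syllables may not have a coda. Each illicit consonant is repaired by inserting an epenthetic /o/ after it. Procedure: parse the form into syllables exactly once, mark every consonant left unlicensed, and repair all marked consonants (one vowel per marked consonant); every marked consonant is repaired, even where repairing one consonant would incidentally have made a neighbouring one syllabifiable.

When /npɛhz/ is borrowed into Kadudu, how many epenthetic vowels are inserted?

3

The unsyllabifiable consonants are /n/, /h/, /z/; each receives one epenthetic vowel.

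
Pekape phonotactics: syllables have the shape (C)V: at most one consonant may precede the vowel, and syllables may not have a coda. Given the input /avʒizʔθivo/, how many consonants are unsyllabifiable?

3

Syllabifying with onset maximization leaves /v/, /z/, /ʔ/ stranded (no codas are permitted; onsets are limited to one consonant).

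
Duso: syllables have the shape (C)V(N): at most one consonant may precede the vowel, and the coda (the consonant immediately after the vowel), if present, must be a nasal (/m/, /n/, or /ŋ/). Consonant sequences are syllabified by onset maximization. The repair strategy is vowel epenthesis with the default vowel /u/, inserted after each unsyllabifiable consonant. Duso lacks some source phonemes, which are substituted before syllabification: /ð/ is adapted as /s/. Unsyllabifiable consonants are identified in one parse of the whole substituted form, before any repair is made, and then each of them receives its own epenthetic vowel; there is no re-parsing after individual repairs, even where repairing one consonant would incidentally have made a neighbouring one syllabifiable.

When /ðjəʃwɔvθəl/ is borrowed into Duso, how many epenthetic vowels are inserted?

4

After substitution the input is /sjəʃwɔvθəl/.
The unsyllabifiable consonants are /s/, /ʃ/, /v/, /l/; each receives one epenthetic vowel.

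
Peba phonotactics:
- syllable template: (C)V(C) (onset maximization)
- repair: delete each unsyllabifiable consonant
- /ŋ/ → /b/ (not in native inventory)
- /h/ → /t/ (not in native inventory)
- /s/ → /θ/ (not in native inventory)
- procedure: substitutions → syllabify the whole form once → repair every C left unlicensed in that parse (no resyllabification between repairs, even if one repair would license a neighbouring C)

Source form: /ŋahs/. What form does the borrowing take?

Substitution: /ŋ/ → /b/, /h/ → /t/, /s/ → /θ/, giving /batθ/.
The consonants /θ/ cannot be parsed into a legal (C)V(C) syllable (at most one coda consonant is licensed; onsets are limited to one consonant).
Deletion applies to /θ/.

bat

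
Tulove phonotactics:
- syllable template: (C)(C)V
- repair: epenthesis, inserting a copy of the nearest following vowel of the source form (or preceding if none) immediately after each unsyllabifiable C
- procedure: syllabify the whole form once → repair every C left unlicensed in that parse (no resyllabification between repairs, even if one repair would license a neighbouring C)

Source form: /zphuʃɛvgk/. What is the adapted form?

zuphuʃɛvɛgɛkɛ

Under (C)(C)V, the unsyllabifiable consonants are /z/, /v/, /g/, /k/ (no codas are permitted; onsets may contain at most 2 consonants).
Epenthesis after each stranded consonant: /z/ → /zu/, /v/ → /vɛ/, /g/ → /gɛ/, /k/ → /kɛ/.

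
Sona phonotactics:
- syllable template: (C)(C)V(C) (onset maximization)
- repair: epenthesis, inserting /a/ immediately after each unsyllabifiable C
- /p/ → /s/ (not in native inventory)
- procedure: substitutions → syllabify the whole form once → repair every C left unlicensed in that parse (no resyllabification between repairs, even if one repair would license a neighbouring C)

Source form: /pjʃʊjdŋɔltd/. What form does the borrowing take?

Substitution: /p/ → /s/, giving /sjʃʊjdŋɔltd/.
Syllabifying with onset maximization leaves /s/, /t/, /d/ stranded (at most one coda consonant is licensed; onsets may contain at most 2 consonants).
Each unlicensed consonant becomes the onset of a new syllable: /s/ → /sa/, /t/ → /ta/, /d/ → /da/.

sajʃʊjdŋɔltada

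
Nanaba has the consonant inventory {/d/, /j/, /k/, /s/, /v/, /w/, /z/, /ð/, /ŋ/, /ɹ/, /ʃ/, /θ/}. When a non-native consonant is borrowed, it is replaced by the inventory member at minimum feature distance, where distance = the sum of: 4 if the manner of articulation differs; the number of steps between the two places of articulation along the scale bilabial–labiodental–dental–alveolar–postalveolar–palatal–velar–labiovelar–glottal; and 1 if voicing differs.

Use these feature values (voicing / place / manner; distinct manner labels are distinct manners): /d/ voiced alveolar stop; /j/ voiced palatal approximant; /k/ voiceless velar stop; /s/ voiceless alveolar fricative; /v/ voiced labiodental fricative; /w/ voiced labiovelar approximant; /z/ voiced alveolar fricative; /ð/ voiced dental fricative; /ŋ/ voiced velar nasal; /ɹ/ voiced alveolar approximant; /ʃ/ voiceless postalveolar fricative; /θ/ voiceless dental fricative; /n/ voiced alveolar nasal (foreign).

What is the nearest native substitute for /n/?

/ŋ/ is closest: same manner (nasal), place distance 3 (alveolar→velar), same voicing; total 3. Next closest is /d/ at distance 4.

ŋ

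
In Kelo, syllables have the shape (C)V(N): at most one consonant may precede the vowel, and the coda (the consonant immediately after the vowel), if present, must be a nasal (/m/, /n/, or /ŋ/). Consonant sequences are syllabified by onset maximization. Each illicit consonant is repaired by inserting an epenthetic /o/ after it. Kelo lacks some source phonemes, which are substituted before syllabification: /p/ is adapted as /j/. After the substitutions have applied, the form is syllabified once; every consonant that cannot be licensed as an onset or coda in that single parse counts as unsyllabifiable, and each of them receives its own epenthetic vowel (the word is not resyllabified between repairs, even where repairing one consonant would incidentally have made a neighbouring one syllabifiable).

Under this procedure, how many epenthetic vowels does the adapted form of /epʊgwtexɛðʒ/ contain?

After substitution the input is /ejʊgwtexɛðʒ/.
The unsyllabifiable consonants are /g/, /w/, /ð/, /ʒ/; each receives one epenthetic vowel.

4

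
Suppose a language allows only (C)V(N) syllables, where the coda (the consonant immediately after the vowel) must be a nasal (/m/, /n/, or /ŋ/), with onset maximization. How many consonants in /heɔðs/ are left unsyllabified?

Syllabifying with onset maximization leaves /ð/, /s/ stranded (only a nasal (/m/, /n/, or /ŋ/) is licensed in coda position; onsets are limited to one consonant).

2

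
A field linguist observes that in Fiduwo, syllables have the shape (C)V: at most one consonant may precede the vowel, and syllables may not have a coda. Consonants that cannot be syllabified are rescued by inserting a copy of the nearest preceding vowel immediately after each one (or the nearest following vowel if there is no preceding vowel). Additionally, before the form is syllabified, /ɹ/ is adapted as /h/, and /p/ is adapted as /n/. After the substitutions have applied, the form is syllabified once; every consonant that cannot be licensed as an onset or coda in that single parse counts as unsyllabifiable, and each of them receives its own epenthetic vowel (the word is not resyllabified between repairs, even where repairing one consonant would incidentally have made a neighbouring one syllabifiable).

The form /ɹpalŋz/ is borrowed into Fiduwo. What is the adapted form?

Substitution: /ɹ/ → /h/, /p/ → /n/, giving /hnalŋz/.
The consonants /h/, /l/, /ŋ/, /z/ cannot be parsed into a legal (C)V syllable (no codas are permitted; onsets are limited to one consonant).
Inserting the epenthetic vowel yields /h/ → /ha/, /l/ → /la/, /ŋ/ → /ŋa/, /z/ → /za/.

hanalaŋaza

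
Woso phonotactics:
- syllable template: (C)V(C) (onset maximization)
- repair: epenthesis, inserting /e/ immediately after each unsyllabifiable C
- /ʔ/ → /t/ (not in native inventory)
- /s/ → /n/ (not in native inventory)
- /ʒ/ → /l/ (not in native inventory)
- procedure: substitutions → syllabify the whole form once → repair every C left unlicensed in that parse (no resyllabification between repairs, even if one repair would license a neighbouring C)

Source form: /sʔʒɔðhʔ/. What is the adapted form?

Substitution: /s/ → /n/, /ʔ/ → /t/, /ʒ/ → /l/, giving /ntlɔðht/.
The consonants /n/, /t/, /h/, /t/ cannot be parsed into a legal (C)V(C) syllable (at most one coda consonant is licensed; onsets are limited to one consonant).
Epenthesis after each stranded consonant: /n/ → /ne/, /t/ → /te/, /h/ → /he/, /t/ → /te/.

netelɔðhete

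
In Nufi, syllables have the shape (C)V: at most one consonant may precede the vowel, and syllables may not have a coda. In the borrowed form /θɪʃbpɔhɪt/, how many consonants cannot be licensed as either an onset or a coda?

Under (C)V, the unsyllabifiable consonants are /ʃ/, /b/, /t/ (no codas are permitted; onsets are limited to one consonant).

3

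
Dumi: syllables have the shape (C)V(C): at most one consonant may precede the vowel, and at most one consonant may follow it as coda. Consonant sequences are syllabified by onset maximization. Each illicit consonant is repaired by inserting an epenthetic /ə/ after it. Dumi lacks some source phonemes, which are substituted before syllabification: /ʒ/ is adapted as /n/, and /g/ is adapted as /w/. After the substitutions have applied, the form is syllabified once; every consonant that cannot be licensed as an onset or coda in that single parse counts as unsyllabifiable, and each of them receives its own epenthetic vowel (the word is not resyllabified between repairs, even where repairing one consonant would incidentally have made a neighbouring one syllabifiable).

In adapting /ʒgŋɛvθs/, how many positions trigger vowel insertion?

4

After substitution the input is /nwŋɛvθs/.
The unsyllabifiable consonants are /n/, /w/, /θ/, /s/; each receives one epenthetic vowel.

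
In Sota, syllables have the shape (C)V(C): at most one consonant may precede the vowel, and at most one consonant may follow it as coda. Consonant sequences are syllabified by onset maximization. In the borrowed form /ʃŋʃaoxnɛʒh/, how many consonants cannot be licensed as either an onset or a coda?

3

Under (C)V(C), the unsyllabifiable consonants are /ʃ/, /ŋ/, /h/ (at most one coda consonant is licensed; onsets are limited to one consonant).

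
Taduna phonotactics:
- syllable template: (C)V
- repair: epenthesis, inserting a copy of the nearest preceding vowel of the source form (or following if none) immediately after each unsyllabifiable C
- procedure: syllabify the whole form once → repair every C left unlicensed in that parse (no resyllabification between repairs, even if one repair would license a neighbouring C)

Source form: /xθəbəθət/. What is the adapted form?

Syllabifying with onset maximization leaves /x/, /t/ stranded (no codas are permitted; onsets are limited to one consonant).
Each unlicensed consonant becomes the onset of a new syllable: /x/ → /xə/, /t/ → /tə/.

xəθəbəθətə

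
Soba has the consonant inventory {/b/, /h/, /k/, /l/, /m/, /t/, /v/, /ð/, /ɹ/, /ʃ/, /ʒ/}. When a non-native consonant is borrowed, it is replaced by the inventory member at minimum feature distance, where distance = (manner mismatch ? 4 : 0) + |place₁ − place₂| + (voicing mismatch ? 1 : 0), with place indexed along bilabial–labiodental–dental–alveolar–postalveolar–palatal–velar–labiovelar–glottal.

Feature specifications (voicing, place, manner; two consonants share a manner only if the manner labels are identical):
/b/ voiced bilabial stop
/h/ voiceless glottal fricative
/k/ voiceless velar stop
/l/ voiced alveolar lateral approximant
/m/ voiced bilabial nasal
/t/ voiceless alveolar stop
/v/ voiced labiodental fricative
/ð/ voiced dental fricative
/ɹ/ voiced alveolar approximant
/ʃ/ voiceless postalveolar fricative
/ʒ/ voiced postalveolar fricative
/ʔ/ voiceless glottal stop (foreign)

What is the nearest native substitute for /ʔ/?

/k/ is closest: same manner (stop), place distance 2 (glottal→velar), same voicing; total 2. Next closest is /h/ at distance 4.

k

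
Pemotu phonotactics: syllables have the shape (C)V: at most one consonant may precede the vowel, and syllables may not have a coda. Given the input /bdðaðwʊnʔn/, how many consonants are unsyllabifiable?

Under (C)V, the unsyllabifiable consonants are /b/, /d/, /ð/, /n/, /ʔ/, /n/ (no codas are permitted; onsets are limited to one consonant).

6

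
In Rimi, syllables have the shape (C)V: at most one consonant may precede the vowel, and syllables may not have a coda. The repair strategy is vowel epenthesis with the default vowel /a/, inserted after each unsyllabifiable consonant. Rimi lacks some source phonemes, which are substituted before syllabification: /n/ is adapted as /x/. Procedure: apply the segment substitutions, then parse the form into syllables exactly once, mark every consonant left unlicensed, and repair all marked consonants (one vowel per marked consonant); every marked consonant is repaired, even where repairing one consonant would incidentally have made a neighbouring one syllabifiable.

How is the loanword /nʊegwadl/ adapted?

Substitution: /n/ → /x/, giving /xʊegwadl/.
The consonants /g/, /d/, /l/ cannot be parsed into a legal (C)V syllable (no codas are permitted; onsets are limited to one consonant).
Inserting the epenthetic vowel yields /g/ → /ga/, /d/ → /da/, /l/ → /la/.

xʊegawadala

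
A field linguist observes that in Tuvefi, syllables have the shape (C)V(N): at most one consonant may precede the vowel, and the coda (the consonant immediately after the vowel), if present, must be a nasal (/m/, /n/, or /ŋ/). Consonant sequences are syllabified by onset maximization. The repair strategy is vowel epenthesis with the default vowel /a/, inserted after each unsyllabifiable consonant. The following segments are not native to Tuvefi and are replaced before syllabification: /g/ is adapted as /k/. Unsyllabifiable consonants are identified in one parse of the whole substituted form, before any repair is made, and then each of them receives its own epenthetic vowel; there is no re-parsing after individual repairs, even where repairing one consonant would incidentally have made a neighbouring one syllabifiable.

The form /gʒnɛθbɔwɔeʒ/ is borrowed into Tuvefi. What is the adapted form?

Substitution: /g/ → /k/, giving /kʒnɛθbɔwɔeʒ/.
Under (C)V(N), the unsyllabifiable consonants are /k/, /ʒ/, /θ/, /ʒ/ (only a nasal (/m/, /n/, or /ŋ/) is licensed in coda position; onsets are limited to one consonant).
Each unlicensed consonant becomes the onset of a new syllable: /k/ → /ka/, /ʒ/ → /ʒa/, /θ/ → /θa/, /ʒ/ → /ʒa/.

kaʒanɛθabɔwɔeʒa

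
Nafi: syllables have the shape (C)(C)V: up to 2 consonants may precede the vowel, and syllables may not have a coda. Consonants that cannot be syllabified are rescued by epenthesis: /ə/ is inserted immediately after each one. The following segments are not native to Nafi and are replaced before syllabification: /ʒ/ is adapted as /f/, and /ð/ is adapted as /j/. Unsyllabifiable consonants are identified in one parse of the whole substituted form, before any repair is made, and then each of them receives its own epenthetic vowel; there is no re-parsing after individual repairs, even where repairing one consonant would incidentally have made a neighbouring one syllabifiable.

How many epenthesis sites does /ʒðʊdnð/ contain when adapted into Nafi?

After substitution the input is /fjʊdnj/.
The unsyllabifiable consonants are /d/, /n/, /j/; each receives one epenthetic vowel.

3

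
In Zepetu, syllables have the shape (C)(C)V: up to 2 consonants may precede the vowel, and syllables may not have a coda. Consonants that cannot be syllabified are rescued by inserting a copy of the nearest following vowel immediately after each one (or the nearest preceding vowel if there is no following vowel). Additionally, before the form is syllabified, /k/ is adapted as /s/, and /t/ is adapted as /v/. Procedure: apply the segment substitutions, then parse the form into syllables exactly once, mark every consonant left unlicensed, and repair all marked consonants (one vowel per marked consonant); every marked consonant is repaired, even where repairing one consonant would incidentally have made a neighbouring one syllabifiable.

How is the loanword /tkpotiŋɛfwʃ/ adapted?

vospoviŋɛfɛwɛʃɛ

Substitution: /t/ → /v/, /k/ → /s/, giving /vspoviŋɛfwʃ/.
The consonants /v/, /f/, /w/, /ʃ/ cannot be parsed into a legal (C)(C)V syllable (no codas are permitted; onsets may contain at most 2 consonants).
Epenthesis after each stranded consonant: /v/ → /vo/, /f/ → /fɛ/, /w/ → /wɛ/, /ʃ/ → /ʃɛ/.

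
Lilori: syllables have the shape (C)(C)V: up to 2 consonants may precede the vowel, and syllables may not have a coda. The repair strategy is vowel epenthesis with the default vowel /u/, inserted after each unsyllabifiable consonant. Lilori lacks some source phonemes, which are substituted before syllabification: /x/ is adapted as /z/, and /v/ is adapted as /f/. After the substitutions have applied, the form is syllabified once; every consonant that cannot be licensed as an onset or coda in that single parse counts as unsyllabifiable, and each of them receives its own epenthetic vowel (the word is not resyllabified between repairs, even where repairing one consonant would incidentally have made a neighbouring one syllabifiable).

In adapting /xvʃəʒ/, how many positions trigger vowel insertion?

After substitution the input is /zfʃəʒ/.
The unsyllabifiable consonants are /z/, /ʒ/; each receives one epenthetic vowel.

2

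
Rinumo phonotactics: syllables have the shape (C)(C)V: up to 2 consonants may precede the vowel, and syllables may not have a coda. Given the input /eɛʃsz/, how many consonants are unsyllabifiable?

3

Under (C)(C)V, the unsyllabifiable consonants are /ʃ/, /s/, /z/ (no codas are permitted; onsets may contain at most 2 consonants).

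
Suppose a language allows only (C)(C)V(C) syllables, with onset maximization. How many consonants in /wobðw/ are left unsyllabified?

2

Under (C)(C)V(C), the unsyllabifiable consonants are /ð/, /w/ (at most one coda consonant is licensed; onsets may contain at most 2 consonants).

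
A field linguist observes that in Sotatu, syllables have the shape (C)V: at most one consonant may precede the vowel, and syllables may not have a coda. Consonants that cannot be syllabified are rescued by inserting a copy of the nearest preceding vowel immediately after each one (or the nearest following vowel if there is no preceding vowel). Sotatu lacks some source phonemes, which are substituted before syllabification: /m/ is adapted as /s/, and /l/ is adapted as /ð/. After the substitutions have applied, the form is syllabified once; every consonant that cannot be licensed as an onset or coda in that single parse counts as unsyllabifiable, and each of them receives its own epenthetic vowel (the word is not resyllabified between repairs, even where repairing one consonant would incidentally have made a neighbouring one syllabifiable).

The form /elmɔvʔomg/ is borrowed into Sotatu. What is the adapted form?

Substitution: /l/ → /ð/, /m/ → /s/, giving /eðsɔvʔosg/.
Under (C)V, the unsyllabifiable consonants are /ð/, /v/, /s/, /g/ (no codas are permitted; onsets are limited to one consonant).
Epenthesis after each stranded consonant: /ð/ → /ðe/, /v/ → /vɔ/, /s/ → /so/, /g/ → /go/.

eðesɔvɔʔosogo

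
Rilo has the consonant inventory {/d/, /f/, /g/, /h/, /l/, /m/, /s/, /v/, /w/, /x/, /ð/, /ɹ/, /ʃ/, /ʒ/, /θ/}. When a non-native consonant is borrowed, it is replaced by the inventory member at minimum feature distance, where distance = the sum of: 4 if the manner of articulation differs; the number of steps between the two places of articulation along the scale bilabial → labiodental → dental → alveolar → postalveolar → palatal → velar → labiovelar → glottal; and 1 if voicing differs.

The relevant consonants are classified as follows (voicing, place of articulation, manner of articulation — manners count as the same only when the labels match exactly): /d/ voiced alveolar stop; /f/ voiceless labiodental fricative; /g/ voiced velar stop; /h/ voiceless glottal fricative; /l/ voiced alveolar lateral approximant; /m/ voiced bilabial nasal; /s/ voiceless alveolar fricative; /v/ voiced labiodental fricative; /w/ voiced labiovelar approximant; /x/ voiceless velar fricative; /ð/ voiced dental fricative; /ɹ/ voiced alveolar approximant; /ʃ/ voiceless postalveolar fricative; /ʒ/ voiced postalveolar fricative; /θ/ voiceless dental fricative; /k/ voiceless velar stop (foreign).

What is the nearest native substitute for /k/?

g

/g/ is closest: same manner (stop), place distance 0 (velar→velar), voicing differs (+1); total 1. Next closest is /d/ at distance 4.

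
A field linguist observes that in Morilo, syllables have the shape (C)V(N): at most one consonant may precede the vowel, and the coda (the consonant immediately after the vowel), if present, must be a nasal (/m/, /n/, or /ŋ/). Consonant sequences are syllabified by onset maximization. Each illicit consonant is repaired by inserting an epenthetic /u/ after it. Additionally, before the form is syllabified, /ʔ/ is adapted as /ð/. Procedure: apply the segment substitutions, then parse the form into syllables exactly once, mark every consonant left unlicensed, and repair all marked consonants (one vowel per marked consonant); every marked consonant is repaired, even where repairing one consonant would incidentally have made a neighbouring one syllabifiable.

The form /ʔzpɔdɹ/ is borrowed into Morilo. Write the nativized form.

Substitution: /ʔ/ → /ð/, giving /ðzpɔdɹ/.
Under (C)V(N), the unsyllabifiable consonants are /ð/, /z/, /d/, /ɹ/ (only a nasal (/m/, /n/, or /ŋ/) is licensed in coda position; onsets are limited to one consonant).
Each unlicensed consonant becomes the onset of a new syllable: /ð/ → /ðu/, /z/ → /zu/, /d/ → /du/, /ɹ/ → /ɹu/.

ðuzupɔduɹu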